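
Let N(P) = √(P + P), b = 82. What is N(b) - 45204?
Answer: -45204 + 2*√41 ≈ -45191.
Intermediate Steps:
N(P) = √2*√P (N(P) = √(2*P) = √2*√P)
N(b) - 45204 = √2*√82 - 45204 = 2*√41 - 45204 = -45204 + 2*√41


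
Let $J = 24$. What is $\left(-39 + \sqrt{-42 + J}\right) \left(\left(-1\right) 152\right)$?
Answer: $5928 - 456 i \sqrt{2} \approx 5928.0 - 644.88 i$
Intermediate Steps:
$\left(-39 + \sqrt{-42 + J}\right) \left(\left(-1\right) 152\right) = \left(-39 + \sqrt{-42 + 24}\right) \left(\left(-1\right) 152\right) = \left(-39 + \sqrt{-18}\right) \left(-152\right) = \left(-39 + 3 i \sqrt{2}\right) \left(-152\right) = 5928 - 456 i \sqrt{2}$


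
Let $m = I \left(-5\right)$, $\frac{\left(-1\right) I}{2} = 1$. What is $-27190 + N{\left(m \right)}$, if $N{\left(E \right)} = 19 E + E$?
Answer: $-26990$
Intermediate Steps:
$I = -2$ ($I = \left(-2\right) 1 = -2$)
$m = 10$ ($m = \left(-2\right) \left(-5\right) = 10$)
$N{\left(E \right)} = 20 E$
$-27190 + N{\left(m \right)} = -27190 + 20 \cdot 10 = -27190 + 200 = -26990$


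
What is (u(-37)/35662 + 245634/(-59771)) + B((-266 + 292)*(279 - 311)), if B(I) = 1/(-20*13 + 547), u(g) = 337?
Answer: -2506149971445/611755826374 ≈ -4.0966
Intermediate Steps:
B(I) = 1/287 (B(I) = 1/(-260 + 547) = 1/287)
(u(-37)/35662 + 245634/(-59771)) + B((-266 + 292)*(279 - 311)) = (337/35662 + 245634/(-59771)) + 1/287 = (337*(1/35662) + 245634*(-1/59771)) + 1/287 = (337/35662 - 245634/59771) + 1/287 = -8739656881/2131553402 + 1/287 = -2506149971445/611755826374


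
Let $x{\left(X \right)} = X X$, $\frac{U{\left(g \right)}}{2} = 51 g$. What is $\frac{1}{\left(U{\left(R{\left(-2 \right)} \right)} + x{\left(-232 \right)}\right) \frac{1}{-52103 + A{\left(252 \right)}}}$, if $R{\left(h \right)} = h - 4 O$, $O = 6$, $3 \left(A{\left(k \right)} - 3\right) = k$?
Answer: $- \frac{13004}{12793} \approx -1.0165$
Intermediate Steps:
$A{\left(k \right)} = 3 + \frac{k}{3}$
$R{\left(h \right)} = -24 + h$ ($R{\left(h \right)} = h - 24 = -24 + h$)
$U{\left(g \right)} = 102 g$ ($U{\left(g \right)} = 2 \cdot 51 g = 102 g$)
$x{\left(X \right)} = X^{2}$
$\frac{1}{\left(U{\left(R{\left(-2 \right)} \right)} + x{\left(-232 \right)}\right) \frac{1}{-52103 + A{\left(252 \right)}}} = \frac{1}{\left(102 \left(-24 - 2\right) + \left(-232\right)^{2}\right) \frac{1}{-52103 + \left(3 + \frac{1}{3} \cdot 252\right)}} = \frac{1}{\left(102 \left(-26\right) + 53824\right) \frac{1}{-52103 + \left(3 + 84\right)}} = \frac{1}{\left(-2652 + 53824\right) \frac{1}{-52103 + 87}} = \frac{1}{51172 \frac{1}{-52016}} = \frac{1}{51172 \left(- \frac{1}{52016}\right)} = \frac{1}{51172} \left(-52016\right) = - \frac{13004}{12793}$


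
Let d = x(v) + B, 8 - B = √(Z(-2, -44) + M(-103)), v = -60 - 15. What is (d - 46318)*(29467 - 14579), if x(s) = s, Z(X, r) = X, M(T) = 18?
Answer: -690639432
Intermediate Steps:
v = -75
B = 4 (B = 8 - √(-2 + 18) = 8 - √16 = 8 - 1*4 = 8 - 4 = 4)
d = -71 (d = -75 + 4 = -71)
(d - 46318)*(29467 - 14579) = (-71 - 46318)*(29467 - 14579) = -46389*14888 = -690639432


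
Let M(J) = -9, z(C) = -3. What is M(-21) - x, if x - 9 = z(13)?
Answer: -15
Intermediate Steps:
x = 6 (x = 9 - 3 = 6)
M(-21) - x = -9 - 1*6 = -9 - 6 = -15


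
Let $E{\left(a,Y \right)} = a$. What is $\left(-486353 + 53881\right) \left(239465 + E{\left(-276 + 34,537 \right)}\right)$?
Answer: $-103457249256$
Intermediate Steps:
$\left(-486353 + 53881\right) \left(239465 + E{\left(-276 + 34,537 \right)}\right) = \left(-486353 + 53881\right) \left(239465 + \left(-276 + 34\right)\right) = - 432472 \left(239465 - 242\right) = \left(-432472\right) 239223 = -103457249256$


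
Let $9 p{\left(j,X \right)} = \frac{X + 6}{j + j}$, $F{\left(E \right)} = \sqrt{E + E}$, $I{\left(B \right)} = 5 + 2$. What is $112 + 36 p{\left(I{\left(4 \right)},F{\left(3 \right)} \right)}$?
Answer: $\frac{796}{7} + \frac{2 \sqrt{6}}{7} \approx 114.41$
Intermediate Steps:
$I{\left(B \right)} = 7$
$F{\left(E \right)} = \sqrt{2} \sqrt{E}$ ($F{\left(E \right)} = \sqrt{2 E} = \sqrt{2} \sqrt{E}$)
$p{\left(j,X \right)} = \frac{6 + X}{18 j}$ ($p{\left(j,X \right)} = \frac{\left(X + 6\right) \frac{1}{j + j}}{9} = \frac{\left(6 + X\right) \frac{1}{2 j}}{9} = \frac{\frac{1}{2} \frac{1}{j} \left(6 + X\right)}{9} = \frac{6 + X}{18 j}$)
$112 + 36 p{\left(I{\left(4 \right)},F{\left(3 \right)} \right)} = 112 + 36 \frac{6 + \sqrt{2} \sqrt{3}}{18 \cdot 7} = 112 + 36 \cdot \frac{1}{18} \cdot \frac{1}{7} \left(6 + \sqrt{6}\right) = 112 + 36 \left(\frac{1}{21} + \frac{\sqrt{6}}{126}\right) = 112 + \left(\frac{12}{7} + \frac{2 \sqrt{6}}{7}\right) = \frac{796}{7} + \frac{2 \sqrt{6}}{7}$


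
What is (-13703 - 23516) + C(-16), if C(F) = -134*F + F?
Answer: -35091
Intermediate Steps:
C(F) = -133*F
(-13703 - 23516) + C(-16) = (-13703 - 23516) - 133*(-16) = -37219 + 2128 = -35091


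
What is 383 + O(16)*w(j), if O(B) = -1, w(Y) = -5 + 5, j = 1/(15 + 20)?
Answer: 383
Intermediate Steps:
j = 1/35 ≈ 0.028571
w(Y) = 0
383 + O(16)*w(j) = 383 - 1*0 = 383 + 0 = 383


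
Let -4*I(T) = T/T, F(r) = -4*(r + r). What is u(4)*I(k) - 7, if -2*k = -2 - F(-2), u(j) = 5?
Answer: -33/4 ≈ -8.2500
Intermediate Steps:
F(r) = -8*r
k = 9 (k = -(-2 - (-8)*(-2))/2 = -(-2 - 1*16)/2 = -(-2 - 16)/2 = -½*(-18) = 9)
I(T) = -¼ (I(T) = -T/(4*T) = -¼*1 = -¼)
u(4)*I(k) - 7 = 5*(-¼) - 7 = -5/4 - 7 = -33/4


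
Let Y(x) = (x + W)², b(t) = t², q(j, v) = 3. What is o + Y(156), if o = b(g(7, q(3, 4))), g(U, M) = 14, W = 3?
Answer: 25477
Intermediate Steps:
o = 196 (o = 14² = 196)
Y(x) = (3 + x)² (Y(x) = (x + 3)² = (3 + x)²)
o + Y(156) = 196 + (3 + 156)² = 196 + 159² = 196 + 25281 = 25477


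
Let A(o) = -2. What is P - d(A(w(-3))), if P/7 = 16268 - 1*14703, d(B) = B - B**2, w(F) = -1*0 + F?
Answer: 10961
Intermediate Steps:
w(F) = F (w(F) = 0 + F = F)
P = 10955 (P = 7*(16268 - 1*14703) = 7*(16268 - 14703) = 7*1565 = 10955)
P - d(A(w(-3))) = 10955 - (-2)*(1 - 1*(-2)) = 10955 - (-2)*(1 + 2) = 10955 - (-2)*3 = 10955 - 1*(-6) = 10955 + 6 = 10961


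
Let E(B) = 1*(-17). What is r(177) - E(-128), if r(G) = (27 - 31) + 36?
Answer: 49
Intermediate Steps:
E(B) = -17
r(G) = 32 (r(G) = -4 + 36 = 32)
r(177) - E(-128) = 32 - 1*(-17) = 32 + 17 = 49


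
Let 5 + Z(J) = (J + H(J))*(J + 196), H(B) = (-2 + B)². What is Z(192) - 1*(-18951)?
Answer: 14100242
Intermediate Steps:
Z(J) = -5 + (196 + J)*(J + (-2 + J)²) (Z(J) = -5 + (J + (-2 + J)²)*(J + 196) = -5 + (J + (-2 + J)²)*(196 + J) = -5 + (196 + J)*(J + (-2 + J)²))
Z(192) - 1*(-18951) = (779 + 192³ - 584*192 + 193*192²) - 1*(-18951) = (779 + 7077888 - 112128 + 193*36864) + 18951 = (779 + 7077888 - 112128 + 7114752) + 18951 = 14081291 + 18951 = 14100242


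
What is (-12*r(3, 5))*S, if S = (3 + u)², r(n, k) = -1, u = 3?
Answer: 432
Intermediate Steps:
S = 36 (S = (3 + 3)² = 6² = 36)
(-12*r(3, 5))*S = -12*(-1)*36 = 12*36 = 432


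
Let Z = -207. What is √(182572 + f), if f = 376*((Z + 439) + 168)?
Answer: 2*√83243 ≈ 577.04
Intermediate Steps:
f = 150400 (f = 376*((-207 + 439) + 168) = 376*(232 + 168) = 376*400 = 150400)
√(182572 + f) = √(182572 + 150400) = √332972 = 2*√83243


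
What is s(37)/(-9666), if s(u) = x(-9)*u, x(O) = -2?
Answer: 37/4833 ≈ 0.0076557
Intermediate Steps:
s(u) = -2*u
s(37)/(-9666) = -2*37/(-9666) = -74*(-1/9666) = 37/4833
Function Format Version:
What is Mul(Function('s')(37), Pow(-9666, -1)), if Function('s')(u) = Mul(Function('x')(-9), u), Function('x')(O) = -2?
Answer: Rational(37, 4833) ≈ 0.0076557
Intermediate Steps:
Function('s')(u) = Mul(-2, u)
Mul(Function('s')(37), Pow(-9666, -1)) = Mul(Mul(-2, 37), Pow(-9666, -1)) = Mul(-74, Rational(-1, 9666)) = Rational(37, 4833)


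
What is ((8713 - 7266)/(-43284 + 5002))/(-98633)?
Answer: 1447/3775868506 ≈ 3.8322e-7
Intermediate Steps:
((8713 - 7266)/(-43284 + 5002))/(-98633) = (1447/(-38282))*(-1/98633) = (1447*(-1/38282))*(-1/98633) = -1447/38282*(-1/98633) = 1447/3775868506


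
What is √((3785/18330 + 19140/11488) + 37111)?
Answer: √257133333606863142/2632188 ≈ 192.65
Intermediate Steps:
√((3785/18330 + 19140/11488) + 37111) = √((3785*(1/18330) + 19140*(1/11488)) + 37111) = √((757/3666 + 4785/2872) + 37111) = √(9857957/5264376 + 37111) = √(195376115693/5264376) = √257133333606863142/2632188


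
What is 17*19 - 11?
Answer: 312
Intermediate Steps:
17*19 - 11 = 323 - 11 = 312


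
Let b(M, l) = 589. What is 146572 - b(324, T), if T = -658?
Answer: 145983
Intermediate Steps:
146572 - b(324, T) = 146572 - 1*589 = 146572 - 589 = 145983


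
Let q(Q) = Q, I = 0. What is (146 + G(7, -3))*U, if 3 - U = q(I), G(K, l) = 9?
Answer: 465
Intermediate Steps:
U = 3 (U = 3 - 1*0 = 3 + 0 = 3)
(146 + G(7, -3))*U = (146 + 9)*3 = 155*3 = 465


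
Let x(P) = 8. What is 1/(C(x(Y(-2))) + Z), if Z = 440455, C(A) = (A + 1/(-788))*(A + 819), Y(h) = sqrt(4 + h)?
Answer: 788/352291121 ≈ 2.2368e-6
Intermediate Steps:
C(A) = (819 + A)*(-1/788 + A) (C(A) = (A - 1/788)*(819 + A) = (-1/788 + A)*(819 + A) = (819 + A)*(-1/788 + A))
1/(C(x(Y(-2))) + Z) = 1/((-819/788 + 8**2 + (645371/788)*8) + 440455) = 1/((-819/788 + 64 + 1290742/197) + 440455) = 1/(5212581/788 + 440455) = 1/(352291121/788) = 788/352291121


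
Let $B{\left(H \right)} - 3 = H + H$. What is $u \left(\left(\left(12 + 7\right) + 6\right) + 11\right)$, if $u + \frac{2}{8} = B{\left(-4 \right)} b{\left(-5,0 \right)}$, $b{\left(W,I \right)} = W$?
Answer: $891$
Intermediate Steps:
$B{\left(H \right)} = 3 + 2 H$ ($B{\left(H \right)} = 3 + \left(H + H\right) = 3 + 2 H$)
$u = \frac{99}{4}$ ($u = - \frac{1}{4} + \left(3 + 2 \left(-4\right)\right) \left(-5\right) = - \frac{1}{4} + \left(3 - 8\right) \left(-5\right) = - \frac{1}{4} - -25 = - \frac{1}{4} + 25 = \frac{99}{4} \approx 24.75$)
$u \left(\left(\left(12 + 7\right) + 6\right) + 11\right) = \frac{99 \left(\left(\left(12 + 7\right) + 6\right) + 11\right)}{4} = \frac{99 \left(\left(19 + 6\right) + 11\right)}{4} = \frac{99 \left(25 + 11\right)}{4} = \frac{99}{4} \cdot 36 = 891$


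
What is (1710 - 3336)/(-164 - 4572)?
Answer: 813/2368 ≈ 0.34333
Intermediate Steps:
(1710 - 3336)/(-164 - 4572) = -1626/(-4736) = -1626*(-1/4736) = 813/2368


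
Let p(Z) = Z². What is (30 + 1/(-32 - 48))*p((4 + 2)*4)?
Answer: 86364/5 ≈ 17273.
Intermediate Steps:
(30 + 1/(-32 - 48))*p((4 + 2)*4) = (30 + 1/(-32 - 48))*((4 + 2)*4)² = (30 + 1/(-80))*(6*4)² = (30 - 1/80)*24² = (2399/80)*576 = 86364/5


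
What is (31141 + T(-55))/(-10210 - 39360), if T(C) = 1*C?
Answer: -15543/24785 ≈ -0.62711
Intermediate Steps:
T(C) = C
(31141 + T(-55))/(-10210 - 39360) = (31141 - 55)/(-10210 - 39360) = 31086/(-49570) = 31086*(-1/49570) = -15543/24785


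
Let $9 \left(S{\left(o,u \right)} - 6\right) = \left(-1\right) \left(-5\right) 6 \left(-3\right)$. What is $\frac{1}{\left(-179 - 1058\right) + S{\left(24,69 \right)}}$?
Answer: $- \frac{1}{1241} \approx -0.0008058$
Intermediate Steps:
$S{\left(o,u \right)} = -4$ ($S{\left(o,u \right)} = 6 + \frac{\left(-1\right) \left(-5\right) 6 \left(-3\right)}{9} = 6 + \frac{5 \cdot 6 \left(-3\right)}{9} = 6 + \frac{30 \left(-3\right)}{9} = 6 + \frac{1}{9} \left(-90\right) = 6 - 10 = -4$)
$\frac{1}{\left(-179 - 1058\right) + S{\left(24,69 \right)}} = \frac{1}{\left(-179 - 1058\right) - 4} = \frac{1}{-1237 - 4} = \frac{1}{-1241} = - \frac{1}{1241}$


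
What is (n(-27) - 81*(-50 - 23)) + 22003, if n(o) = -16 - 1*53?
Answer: 27847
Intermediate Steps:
n(o) = -69 (n(o) = -16 - 53 = -69)
(n(-27) - 81*(-50 - 23)) + 22003 = (-69 - 81*(-50 - 23)) + 22003 = (-69 - 81*(-73)) + 22003 = (-69 + 5913) + 22003 = 5844 + 22003 = 27847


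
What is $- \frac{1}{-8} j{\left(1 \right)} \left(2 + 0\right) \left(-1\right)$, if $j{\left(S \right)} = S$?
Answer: $- \frac{1}{4} \approx -0.25$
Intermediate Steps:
$- \frac{1}{-8} j{\left(1 \right)} \left(2 + 0\right) \left(-1\right) = - \frac{1}{-8} \cdot 1 \left(2 + 0\right) \left(-1\right) = \left(-1\right) \left(- \frac{1}{8}\right) 1 \cdot 2 \left(-1\right) = \frac{1}{8} \cdot 1 \left(-2\right) = \frac{1}{8} \left(-2\right) = - \frac{1}{4}$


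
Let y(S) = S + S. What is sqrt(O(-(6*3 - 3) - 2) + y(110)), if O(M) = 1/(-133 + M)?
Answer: sqrt(197994)/30 ≈ 14.832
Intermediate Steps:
y(S) = 2*S
sqrt(O(-(6*3 - 3) - 2) + y(110)) = sqrt(1/(-133 + (-(6*3 - 3) - 2)) + 2*110) = sqrt(1/(-133 + (-(18 - 3) - 2)) + 220) = sqrt(1/(-133 + (-1*15 - 2)) + 220) = sqrt(1/(-133 + (-15 - 2)) + 220) = sqrt(1/(-133 - 17) + 220) = sqrt(1/(-150) + 220) = sqrt(-1/150 + 220) = sqrt(32999/150) = sqrt(197994)/30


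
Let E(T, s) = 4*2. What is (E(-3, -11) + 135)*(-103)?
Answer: -14729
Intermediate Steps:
E(T, s) = 8
(E(-3, -11) + 135)*(-103) = (8 + 135)*(-103) = 143*(-103) = -14729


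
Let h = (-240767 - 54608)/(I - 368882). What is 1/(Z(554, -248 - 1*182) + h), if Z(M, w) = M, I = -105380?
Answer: 474262/263036523 ≈ 0.0018030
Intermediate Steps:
h = 295375/474262 (h = (-240767 - 54608)/(-105380 - 368882) = -295375/(-474262) = -295375*(-1/474262) = 295375/474262 ≈ 0.62281)
1/(Z(554, -248 - 1*182) + h) = 1/(554 + 295375/474262) = 1/(263036523/474262) = 474262/263036523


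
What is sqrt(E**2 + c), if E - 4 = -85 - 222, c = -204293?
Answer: 2*I*sqrt(28121) ≈ 335.39*I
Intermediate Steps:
E = -303 (E = 4 + (-85 - 222) = 4 - 307 = -303)
sqrt(E**2 + c) = sqrt((-303)**2 - 204293) = sqrt(91809 - 204293) = sqrt(-112484) = 2*I*sqrt(28121)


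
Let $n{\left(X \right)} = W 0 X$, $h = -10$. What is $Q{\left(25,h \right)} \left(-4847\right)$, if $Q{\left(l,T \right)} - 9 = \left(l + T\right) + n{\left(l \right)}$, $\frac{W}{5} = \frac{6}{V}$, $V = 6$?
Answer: $-116328$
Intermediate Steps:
$W = 5$ ($W = 5 \cdot \frac{6}{6} = 5 \cdot 6 \cdot \frac{1}{6} = 5 \cdot 1 = 5$)
$n{\left(X \right)} = 0$ ($n{\left(X \right)} = 5 \cdot 0 X = 0 X = 0$)
$Q{\left(l,T \right)} = 9 + T + l$ ($Q{\left(l,T \right)} = 9 + \left(\left(l + T\right) + 0\right) = 9 + \left(\left(T + l\right) + 0\right) = 9 + \left(T + l\right) = 9 + T + l$)
$Q{\left(25,h \right)} \left(-4847\right) = \left(9 - 10 + 25\right) \left(-4847\right) = 24 \left(-4847\right) = -116328$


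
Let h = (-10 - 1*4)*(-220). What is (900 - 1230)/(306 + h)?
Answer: -165/1693 ≈ -0.097460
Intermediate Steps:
h = 3080 (h = (-10 - 4)*(-220) = -14*(-220) = 3080)
(900 - 1230)/(306 + h) = (900 - 1230)/(306 + 3080) = -330/3386 = -330*1/3386 = -165/1693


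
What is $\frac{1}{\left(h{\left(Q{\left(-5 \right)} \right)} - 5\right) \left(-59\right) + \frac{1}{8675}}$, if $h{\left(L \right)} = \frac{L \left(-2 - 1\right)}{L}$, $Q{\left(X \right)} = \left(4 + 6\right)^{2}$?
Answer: $\frac{8675}{4094601} \approx 0.0021186$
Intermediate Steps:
$Q{\left(X \right)} = 100$ ($Q{\left(X \right)} = 10^{2} = 100$)
$h{\left(L \right)} = -3$ ($h{\left(L \right)} = \frac{L \left(-3\right)}{L} = \frac{\left(-3\right) L}{L} = -3$)
$\frac{1}{\left(h{\left(Q{\left(-5 \right)} \right)} - 5\right) \left(-59\right) + \frac{1}{8675}} = \frac{1}{\left(-3 - 5\right) \left(-59\right) + \frac{1}{8675}} = \frac{1}{\left(-8\right) \left(-59\right) + \frac{1}{8675}} = \frac{1}{472 + \frac{1}{8675}} = \frac{1}{\frac{4094601}{8675}} = \frac{8675}{4094601}$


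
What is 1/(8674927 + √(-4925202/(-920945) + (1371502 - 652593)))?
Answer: 7989130646015/69305124485562391698 - √609739794413065615/69305124485562391698 ≈ 1.1526e-7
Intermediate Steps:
1/(8674927 + √(-4925202/(-920945) + (1371502 - 652593))) = 1/(8674927 + √(-4925202*(-1/920945) + 718909)) = 1/(8674927 + √(4925202/920945 + 718909)) = 1/(8674927 + √(662080574207/920945)) = 1/(8674927 + √609739794413065615/920945)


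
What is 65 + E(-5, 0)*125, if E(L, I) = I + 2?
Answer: 315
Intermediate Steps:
E(L, I) = 2 + I
65 + E(-5, 0)*125 = 65 + (2 + 0)*125 = 65 + 2*125 = 65 + 250 = 315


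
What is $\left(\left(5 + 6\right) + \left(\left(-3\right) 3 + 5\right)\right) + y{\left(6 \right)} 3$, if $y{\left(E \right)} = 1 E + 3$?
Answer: $34$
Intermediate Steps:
$y{\left(E \right)} = 3 + E$ ($y{\left(E \right)} = E + 3 = 3 + E$)
$\left(\left(5 + 6\right) + \left(\left(-3\right) 3 + 5\right)\right) + y{\left(6 \right)} 3 = \left(\left(5 + 6\right) + \left(\left(-3\right) 3 + 5\right)\right) + \left(3 + 6\right) 3 = \left(11 + \left(-9 + 5\right)\right) + 9 \cdot 3 = \left(11 - 4\right) + 27 = 7 + 27 = 34$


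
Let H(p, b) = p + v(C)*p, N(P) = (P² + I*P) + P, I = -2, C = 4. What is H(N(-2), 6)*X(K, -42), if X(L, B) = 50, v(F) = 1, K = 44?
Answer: 600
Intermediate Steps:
N(P) = P² - P (N(P) = (P² - 2*P) + P = P² - P)
H(p, b) = 2*p (H(p, b) = p + 1*p = p + p = 2*p)
H(N(-2), 6)*X(K, -42) = (2*(-2*(-1 - 2)))*50 = (2*(-2*(-3)))*50 = (2*6)*50 = 12*50 = 600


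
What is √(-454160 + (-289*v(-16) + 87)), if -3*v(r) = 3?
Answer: 2*I*√113446 ≈ 673.63*I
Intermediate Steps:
v(r) = -1 (v(r) = -⅓*3 = -1)
√(-454160 + (-289*v(-16) + 87)) = √(-454160 + (-289*(-1) + 87)) = √(-454160 + (289 + 87)) = √(-454160 + 376) = √(-453784) = 2*I*√113446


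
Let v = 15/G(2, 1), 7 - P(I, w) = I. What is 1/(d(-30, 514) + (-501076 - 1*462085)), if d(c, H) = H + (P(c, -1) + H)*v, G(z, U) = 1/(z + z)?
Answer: -1/929587 ≈ -1.0757e-6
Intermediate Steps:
P(I, w) = 7 - I
G(z, U) = 1/(2*z)
v = 60 (v = 15/(((½)/2)) = 15/(((½)*(½))) = 15/(¼) = 15*4 = 60)
d(c, H) = 420 - 60*c + 61*H (d(c, H) = H + ((7 - c) + H)*60 = H + (7 + H - c)*60 = H + (420 - 60*c + 60*H) = 420 - 60*c + 61*H)
1/(d(-30, 514) + (-501076 - 1*462085)) = 1/((420 - 60*(-30) + 61*514) + (-501076 - 1*462085)) = 1/((420 + 1800 + 31354) + (-501076 - 462085)) = 1/(33574 - 963161) = 1/(-929587) = -1/929587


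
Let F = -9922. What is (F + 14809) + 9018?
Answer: 13905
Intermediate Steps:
(F + 14809) + 9018 = (-9922 + 14809) + 9018 = 4887 + 9018 = 13905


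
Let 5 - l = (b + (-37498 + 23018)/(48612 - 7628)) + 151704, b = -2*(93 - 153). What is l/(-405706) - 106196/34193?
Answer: -27732423276191/10152545690962 ≈ -2.7316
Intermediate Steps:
b = 120 (b = -2*(-60) = 120)
l = -777766927/5123 (l = 5 - ((120 + (-37498 + 23018)/(48612 - 7628)) + 151704) = 5 - ((120 - 14480/40984) + 151704) = 5 - ((120 - 14480*1/40984) + 151704) = 5 - ((120 - 1810/5123) + 151704) = 5 - (612950/5123 + 151704) = 5 - 1*777792542/5123 = 5 - 777792542/5123 = -777766927/5123 ≈ -1.5182e+5)
l/(-405706) - 106196/34193 = -777766927/5123/(-405706) - 106196/34193 = -777766927/5123*(-1/405706) - 106196*1/34193 = 111109561/296918834 - 106196/34193 = -27732423276191/10152545690962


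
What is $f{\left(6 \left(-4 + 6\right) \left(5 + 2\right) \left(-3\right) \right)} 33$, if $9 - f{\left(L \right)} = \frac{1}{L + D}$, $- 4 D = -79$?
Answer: $\frac{276045}{929} \approx 297.14$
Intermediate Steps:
$D = \frac{79}{4}$ ($D = \left(- \frac{1}{4}\right) \left(-79\right) = \frac{79}{4} \approx 19.75$)
$f{\left(L \right)} = 9 - \frac{1}{\frac{79}{4} + L}$ ($f{\left(L \right)} = 9 - \frac{1}{L + \frac{79}{4}} = 9 - \frac{1}{\frac{79}{4} + L}$)
$f{\left(6 \left(-4 + 6\right) \left(5 + 2\right) \left(-3\right) \right)} 33 = \frac{707 + 36 \cdot 6 \left(-4 + 6\right) \left(5 + 2\right) \left(-3\right)}{79 + 4 \cdot 6 \left(-4 + 6\right) \left(5 + 2\right) \left(-3\right)} 33 = \frac{707 + 36 \cdot 6 \cdot 2 \cdot 7 \left(-3\right)}{79 + 4 \cdot 6 \cdot 2 \cdot 7 \left(-3\right)} 33 = \frac{707 + 36 \cdot 6 \cdot 14 \left(-3\right)}{79 + 4 \cdot 6 \cdot 14 \left(-3\right)} 33 = \frac{707 + 36 \cdot 84 \left(-3\right)}{79 + 4 \cdot 84 \left(-3\right)} 33 = \frac{707 + 36 \left(-252\right)}{79 + 4 \left(-252\right)} 33 = \frac{707 - 9072}{79 - 1008} \cdot 33 = \frac{1}{-929} \left(-8365\right) 33 = \left(- \frac{1}{929}\right) \left(-8365\right) 33 = \frac{8365}{929} \cdot 33 = \frac{276045}{929}$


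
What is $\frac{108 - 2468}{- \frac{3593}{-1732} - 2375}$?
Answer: $\frac{4087520}{4109907} \approx 0.99455$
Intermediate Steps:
$\frac{108 - 2468}{- \frac{3593}{-1732} - 2375} = - \frac{2360}{\left(-3593\right) \left(- \frac{1}{1732}\right) - 2375} = - \frac{2360}{\frac{3593}{1732} - 2375} = - \frac{2360}{- \frac{4109907}{1732}} = \left(-2360\right) \left(- \frac{1732}{4109907}\right) = \frac{4087520}{4109907}$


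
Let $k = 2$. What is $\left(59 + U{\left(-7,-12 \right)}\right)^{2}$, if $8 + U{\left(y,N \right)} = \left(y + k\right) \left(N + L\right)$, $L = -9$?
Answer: $24336$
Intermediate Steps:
$U{\left(y,N \right)} = -8 + \left(-9 + N\right) \left(2 + y\right)$ ($U{\left(y,N \right)} = -8 + \left(y + 2\right) \left(N - 9\right) = -8 + \left(2 + y\right) \left(-9 + N\right) = -8 + \left(-9 + N\right) \left(2 + y\right)$)
$\left(59 + U{\left(-7,-12 \right)}\right)^{2} = \left(59 - -97\right)^{2} = \left(59 + \left(-26 + 63 - 24 + 84\right)\right)^{2} = \left(59 + 97\right)^{2} = 156^{2} = 24336$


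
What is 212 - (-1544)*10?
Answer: 15652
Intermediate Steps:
212 - (-1544)*10 = 212 - 193*(-80) = 212 + 15440 = 15652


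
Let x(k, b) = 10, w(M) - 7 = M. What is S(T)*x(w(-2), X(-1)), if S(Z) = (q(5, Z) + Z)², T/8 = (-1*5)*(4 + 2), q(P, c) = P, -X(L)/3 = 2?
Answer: 552250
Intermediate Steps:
X(L) = -6 (X(L) = -3*2 = -6)
w(M) = 7 + M
T = -240 (T = 8*((-1*5)*(4 + 2)) = 8*(-5*6) = 8*(-30) = -240)
S(Z) = (5 + Z)²
S(T)*x(w(-2), X(-1)) = (5 - 240)²*10 = (-235)²*10 = 55225*10 = 552250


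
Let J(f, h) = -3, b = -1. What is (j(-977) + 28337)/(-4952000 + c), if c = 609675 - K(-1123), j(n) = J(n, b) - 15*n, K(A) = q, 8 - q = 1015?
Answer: -42989/4341318 ≈ -0.0099023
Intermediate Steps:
q = -1007 (q = 8 - 1*1015 = 8 - 1015 = -1007)
K(A) = -1007
j(n) = -3 - 15*n
c = 610682 (c = 609675 - 1*(-1007) = 609675 + 1007 = 610682)
(j(-977) + 28337)/(-4952000 + c) = ((-3 - 15*(-977)) + 28337)/(-4952000 + 610682) = ((-3 + 14655) + 28337)/(-4341318) = (14652 + 28337)*(-1/4341318) = 42989*(-1/4341318) = -42989/4341318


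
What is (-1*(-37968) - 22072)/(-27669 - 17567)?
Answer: -3974/11309 ≈ -0.35140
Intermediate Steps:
(-1*(-37968) - 22072)/(-27669 - 17567) = (37968 - 22072)/(-45236) = 15896*(-1/45236) = -3974/11309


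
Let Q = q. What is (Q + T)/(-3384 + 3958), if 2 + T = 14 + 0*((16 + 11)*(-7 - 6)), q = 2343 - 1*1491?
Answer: 432/287 ≈ 1.5052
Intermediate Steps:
q = 852 (q = 2343 - 1491 = 852)
Q = 852
T = 12 (T = -2 + (14 + 0*((16 + 11)*(-7 - 6))) = -2 + (14 + 0*(27*(-13))) = -2 + (14 + 0*(-351)) = -2 + (14 + 0) = -2 + 14 = 12)
(Q + T)/(-3384 + 3958) = (852 + 12)/(-3384 + 3958) = 864/574 = 864*(1/574) = 432/287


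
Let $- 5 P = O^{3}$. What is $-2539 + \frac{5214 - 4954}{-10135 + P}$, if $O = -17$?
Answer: $- \frac{58095509}{22881} \approx -2539.0$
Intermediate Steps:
$P = \frac{4913}{5}$ ($P = - \frac{\left(-17\right)^{3}}{5} = \left(- \frac{1}{5}\right) \left(-4913\right) = \frac{4913}{5} \approx 982.6$)
$-2539 + \frac{5214 - 4954}{-10135 + P} = -2539 + \frac{5214 - 4954}{-10135 + \frac{4913}{5}} = -2539 + \frac{260}{- \frac{45762}{5}} = -2539 + 260 \left(- \frac{5}{45762}\right) = -2539 - \frac{650}{22881} = - \frac{58095509}{22881}$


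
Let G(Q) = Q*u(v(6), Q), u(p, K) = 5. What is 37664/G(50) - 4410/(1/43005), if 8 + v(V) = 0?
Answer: -23706487418/125 ≈ -1.8965e+8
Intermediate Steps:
v(V) = -8 (v(V) = -8 + 0 = -8)
G(Q) = 5*Q (G(Q) = Q*5 = 5*Q)
37664/G(50) - 4410/(1/43005) = 37664/((5*50)) - 4410/(1/43005) = 37664/250 - 4410/1/43005 = 37664*(1/250) - 4410*43005 = 18832/125 - 189652050 = -23706487418/125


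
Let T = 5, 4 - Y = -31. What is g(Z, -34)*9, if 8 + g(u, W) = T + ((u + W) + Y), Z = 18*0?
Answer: -18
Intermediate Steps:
Y = 35 (Y = 4 - 1*(-31) = 4 + 31 = 35)
Z = 0
g(u, W) = 32 + W + u (g(u, W) = -8 + (5 + ((u + W) + 35)) = -8 + (5 + ((W + u) + 35)) = -8 + (5 + (35 + W + u)) = -8 + (40 + W + u) = 32 + W + u)
g(Z, -34)*9 = (32 - 34 + 0)*9 = -2*9 = -18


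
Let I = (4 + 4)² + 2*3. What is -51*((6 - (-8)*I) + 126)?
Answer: -35292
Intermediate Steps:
I = 70 (I = 8² + 6 = 64 + 6 = 70)
-51*((6 - (-8)*I) + 126) = -51*((6 - (-8)*70) + 126) = -51*((6 - 1*(-560)) + 126) = -51*((6 + 560) + 126) = -51*(566 + 126) = -51*692 = -35292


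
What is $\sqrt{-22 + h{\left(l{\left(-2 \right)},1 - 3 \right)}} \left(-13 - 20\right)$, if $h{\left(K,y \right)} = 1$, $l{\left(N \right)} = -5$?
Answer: $- 33 i \sqrt{21} \approx - 151.23 i$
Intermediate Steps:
$\sqrt{-22 + h{\left(l{\left(-2 \right)},1 - 3 \right)}} \left(-13 - 20\right) = \sqrt{-22 + 1} \left(-13 - 20\right) = \sqrt{-21} \left(-33\right) = i \sqrt{21} \left(-33\right) = - 33 i \sqrt{21}$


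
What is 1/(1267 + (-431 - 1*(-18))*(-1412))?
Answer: 1/584423 ≈ 1.7111e-6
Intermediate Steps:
1/(1267 + (-431 - 1*(-18))*(-1412)) = 1/(1267 + (-431 + 18)*(-1412)) = 1/(1267 - 413*(-1412)) = 1/(1267 + 583156) = 1/584423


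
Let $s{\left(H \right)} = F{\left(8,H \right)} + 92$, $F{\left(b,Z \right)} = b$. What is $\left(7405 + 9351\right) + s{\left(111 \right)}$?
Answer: $16856$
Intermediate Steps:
$s{\left(H \right)} = 100$ ($s{\left(H \right)} = 8 + 92 = 100$)
$\left(7405 + 9351\right) + s{\left(111 \right)} = \left(7405 + 9351\right) + 100 = 16756 + 100 = 16856$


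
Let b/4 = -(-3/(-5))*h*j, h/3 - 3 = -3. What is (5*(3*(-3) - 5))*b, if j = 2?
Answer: 0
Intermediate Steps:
h = 0 (h = 9 + 3*(-3) = 9 - 9 = 0)
b = 0 (b = 4*(--3/(-5)*0*2) = 4*(--3*(-⅕)*0*2) = 4*(-(⅗)*0*2) = 4*(-0*2) = 4*(-1*0) = 4*0 = 0)
(5*(3*(-3) - 5))*b = (5*(3*(-3) - 5))*0 = (5*(-9 - 5))*0 = (5*(-14))*0 = -70*0 = 0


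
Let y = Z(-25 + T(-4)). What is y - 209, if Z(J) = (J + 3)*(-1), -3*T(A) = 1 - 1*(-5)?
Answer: -185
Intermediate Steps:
T(A) = -2 (T(A) = -(1 - 1*(-5))/3 = -(1 + 5)/3 = -⅓*6 = -2)
Z(J) = -3 - J (Z(J) = (3 + J)*(-1) = -3 - J)
y = 24 (y = -3 - (-25 - 2) = -3 - 1*(-27) = -3 + 27 = 24)
y - 209 = 24 - 209 = -185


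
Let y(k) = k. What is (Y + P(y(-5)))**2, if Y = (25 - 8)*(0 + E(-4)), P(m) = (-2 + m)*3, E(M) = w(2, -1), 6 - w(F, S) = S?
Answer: 9604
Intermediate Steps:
w(F, S) = 6 - S
E(M) = 7 (E(M) = 6 - 1*(-1) = 6 + 1 = 7)
P(m) = -6 + 3*m
Y = 119 (Y = (25 - 8)*(0 + 7) = 17*7 = 119)
(Y + P(y(-5)))**2 = (119 + (-6 + 3*(-5)))**2 = (119 + (-6 - 15))**2 = (119 - 21)**2 = 98**2 = 9604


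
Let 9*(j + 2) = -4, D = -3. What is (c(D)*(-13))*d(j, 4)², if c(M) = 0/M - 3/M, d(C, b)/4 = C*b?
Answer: -1610752/81 ≈ -19886.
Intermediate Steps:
j = -22/9 (j = -2 + (⅑)*(-4) = -2 - 4/9 = -22/9 ≈ -2.4444)
d(C, b) = 4*C*b (d(C, b) = 4*(C*b) = 4*C*b)
c(M) = -3/M (c(M) = 0 - 3/M = -3/M)
(c(D)*(-13))*d(j, 4)² = (-3/(-3)*(-13))*(4*(-22/9)*4)² = (-3*(-⅓)*(-13))*(-352/9)² = (1*(-13))*(123904/81) = -13*123904/81 = -1610752/81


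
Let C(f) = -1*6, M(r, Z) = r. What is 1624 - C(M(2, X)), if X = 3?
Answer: 1630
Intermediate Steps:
C(f) = -6
1624 - C(M(2, X)) = 1624 - 1*(-6) = 1624 + 6 = 1630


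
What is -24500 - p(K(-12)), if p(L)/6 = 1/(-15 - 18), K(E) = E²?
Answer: -269498/11 ≈ -24500.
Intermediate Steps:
p(L) = -2/11 (p(L) = 6/(-15 - 18) = 6/(-33) = 6*(-1/33) = -2/11)
-24500 - p(K(-12)) = -24500 - 1*(-2/11) = -24500 + 2/11 = -269498/11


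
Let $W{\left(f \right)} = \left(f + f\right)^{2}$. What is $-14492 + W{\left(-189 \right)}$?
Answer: $128392$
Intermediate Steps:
$W{\left(f \right)} = 4 f^{2}$ ($W{\left(f \right)} = \left(2 f\right)^{2} = 4 f^{2}$)
$-14492 + W{\left(-189 \right)} = -14492 + 4 \left(-189\right)^{2} = -14492 + 4 \cdot 35721 = -14492 + 142884 = 128392$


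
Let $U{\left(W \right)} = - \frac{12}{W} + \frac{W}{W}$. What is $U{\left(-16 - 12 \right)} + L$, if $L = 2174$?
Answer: $\frac{15228}{7} \approx 2175.4$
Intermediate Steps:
$U{\left(W \right)} = 1 - \frac{12}{W}$ ($U{\left(W \right)} = - \frac{12}{W} + 1 = 1 - \frac{12}{W}$)
$U{\left(-16 - 12 \right)} + L = \frac{-12 - 28}{-16 - 12} + 2174 = \frac{-12 - 28}{-28} + 2174 = \left(- \frac{1}{28}\right) \left(-40\right) + 2174 = \frac{10}{7} + 2174 = \frac{15228}{7}$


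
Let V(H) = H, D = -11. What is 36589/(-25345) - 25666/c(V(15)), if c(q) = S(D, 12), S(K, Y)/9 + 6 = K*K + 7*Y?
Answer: -716035669/45392895 ≈ -15.774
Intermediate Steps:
S(K, Y) = -54 + 9*K² + 63*Y (S(K, Y) = -54 + 9*(K*K + 7*Y) = -54 + 9*(K² + 7*Y) = -54 + (9*K² + 63*Y) = -54 + 9*K² + 63*Y)
c(q) = 1791 (c(q) = -54 + 9*(-11)² + 63*12 = -54 + 9*121 + 756 = -54 + 1089 + 756 = 1791)
36589/(-25345) - 25666/c(V(15)) = 36589/(-25345) - 25666/1791 = 36589*(-1/25345) - 25666*1/1791 = -36589/25345 - 25666/1791 = -716035669/45392895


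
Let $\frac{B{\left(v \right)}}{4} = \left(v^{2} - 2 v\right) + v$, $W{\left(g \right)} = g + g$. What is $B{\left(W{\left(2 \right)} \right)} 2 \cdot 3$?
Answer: $288$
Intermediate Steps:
$W{\left(g \right)} = 2 g$
$B{\left(v \right)} = - 4 v + 4 v^{2}$ ($B{\left(v \right)} = 4 \left(\left(v^{2} - 2 v\right) + v\right) = 4 \left(v^{2} - v\right) = - 4 v + 4 v^{2}$)
$B{\left(W{\left(2 \right)} \right)} 2 \cdot 3 = 4 \cdot 2 \cdot 2 \left(-1 + 2 \cdot 2\right) 2 \cdot 3 = 4 \cdot 4 \left(-1 + 4\right) 6 = 4 \cdot 4 \cdot 3 \cdot 6 = 48 \cdot 6 = 288$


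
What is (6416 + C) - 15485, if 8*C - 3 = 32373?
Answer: -5022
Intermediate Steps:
C = 4047 (C = 3/8 + (⅛)*32373 = 3/8 + 32373/8 = 4047)
(6416 + C) - 15485 = (6416 + 4047) - 15485 = 10463 - 15485 = -5022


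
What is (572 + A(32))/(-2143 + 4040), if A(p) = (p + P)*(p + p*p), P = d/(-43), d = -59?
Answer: 1539956/81571 ≈ 18.879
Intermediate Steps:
P = 59/43 (P = -59/(-43) = -59*(-1/43) = 59/43 ≈ 1.3721)
A(p) = (59/43 + p)*(p + p²) (A(p) = (p + 59/43)*(p + p*p) = (59/43 + p)*(p + p²))
(572 + A(32))/(-2143 + 4040) = (572 + (1/43)*32*(59 + 43*32² + 102*32))/(-2143 + 4040) = (572 + (1/43)*32*(59 + 43*1024 + 3264))/1897 = (572 + (1/43)*32*(59 + 44032 + 3264))*(1/1897) = (572 + (1/43)*32*47355)*(1/1897) = (572 + 1515360/43)*(1/1897) = (1539956/43)*(1/1897) = 1539956/81571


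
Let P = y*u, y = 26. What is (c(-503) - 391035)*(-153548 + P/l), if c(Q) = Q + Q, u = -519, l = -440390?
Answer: 13255100314595633/220195 ≈ 6.0197e+10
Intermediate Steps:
c(Q) = 2*Q
P = -13494 (P = 26*(-519) = -13494)
(c(-503) - 391035)*(-153548 + P/l) = (2*(-503) - 391035)*(-153548 - 13494/(-440390)) = (-1006 - 391035)*(-153548 - 13494*(-1/440390)) = -392041*(-153548 + 6747/220195) = -392041*(-33810495113/220195) = 13255100314595633/220195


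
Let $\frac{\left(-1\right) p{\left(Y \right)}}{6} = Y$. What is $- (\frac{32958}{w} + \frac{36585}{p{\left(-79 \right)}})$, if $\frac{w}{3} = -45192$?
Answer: $- \frac{45781721}{595028} \approx -76.94$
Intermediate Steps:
$w = -135576$ ($w = 3 \left(-45192\right) = -135576$)
$p{\left(Y \right)} = - 6 Y$
$- (\frac{32958}{w} + \frac{36585}{p{\left(-79 \right)}}) = - (\frac{32958}{-135576} + \frac{36585}{\left(-6\right) \left(-79\right)}) = - (32958 \left(- \frac{1}{135576}\right) + \frac{36585}{474}) = - (- \frac{1831}{7532} + 36585 \cdot \frac{1}{474}) = - (- \frac{1831}{7532} + \frac{12195}{158}) = \left(-1\right) \frac{45781721}{595028} = - \frac{45781721}{595028}$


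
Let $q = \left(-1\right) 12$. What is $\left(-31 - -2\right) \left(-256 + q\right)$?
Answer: $7772$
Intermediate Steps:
$q = -12$
$\left(-31 - -2\right) \left(-256 + q\right) = \left(-31 - -2\right) \left(-256 - 12\right) = \left(-31 + 2\right) \left(-268\right) = \left(-29\right) \left(-268\right) = 7772$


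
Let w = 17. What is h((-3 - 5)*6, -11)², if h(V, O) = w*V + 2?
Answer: 662596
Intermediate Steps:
h(V, O) = 2 + 17*V (h(V, O) = 17*V + 2 = 2 + 17*V)
h((-3 - 5)*6, -11)² = (2 + 17*((-3 - 5)*6))² = (2 + 17*(-8*6))² = (2 + 17*(-48))² = (2 - 816)² = (-814)² = 662596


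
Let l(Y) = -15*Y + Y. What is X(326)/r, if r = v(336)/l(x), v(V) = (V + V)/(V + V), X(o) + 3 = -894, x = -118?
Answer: -1481844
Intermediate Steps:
X(o) = -897 (X(o) = -3 - 894 = -897)
v(V) = 1 (v(V) = (2*V)/((2*V)) = (2*V)*(1/(2*V)) = 1)
l(Y) = -14*Y
r = 1/1652 (r = 1/(-14*(-118)) = 1/1652 ≈ 0.00060533)
X(326)/r = -897/1/1652 = -897*1652 = -1481844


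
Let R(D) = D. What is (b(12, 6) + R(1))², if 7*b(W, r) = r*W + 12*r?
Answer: 22801/49 ≈ 465.33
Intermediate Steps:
b(W, r) = 12*r/7 + W*r/7 (b(W, r) = (r*W + 12*r)/7 = (W*r + 12*r)/7 = (12*r + W*r)/7 = 12*r/7 + W*r/7)
(b(12, 6) + R(1))² = ((⅐)*6*(12 + 12) + 1)² = ((⅐)*6*24 + 1)² = (144/7 + 1)² = (151/7)² = 22801/49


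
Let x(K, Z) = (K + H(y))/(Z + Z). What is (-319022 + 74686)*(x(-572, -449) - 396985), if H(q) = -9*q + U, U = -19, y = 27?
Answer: 43551877516928/449 ≈ 9.6997e+10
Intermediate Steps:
H(q) = -19 - 9*q (H(q) = -9*q - 19 = -19 - 9*q)
x(K, Z) = (-262 + K)/(2*Z) (x(K, Z) = (K + (-19 - 9*27))/(Z + Z) = (K + (-19 - 243))/((2*Z)) = (K - 262)*(1/(2*Z)) = (-262 + K)*(1/(2*Z)) = (-262 + K)/(2*Z))
(-319022 + 74686)*(x(-572, -449) - 396985) = (-319022 + 74686)*((1/2)*(-262 - 572)/(-449) - 396985) = -244336*((1/2)*(-1/449)*(-834) - 396985) = -244336*(417/449 - 396985) = -244336*(-178245848/449) = 43551877516928/449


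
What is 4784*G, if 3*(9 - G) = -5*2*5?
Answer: 368368/3 ≈ 1.2279e+5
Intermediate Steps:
G = 77/3 (G = 9 - (-5*2)*5/3 = 9 - (-10)*5/3 = 9 - 1/3*(-50) = 9 + 50/3 = 77/3 ≈ 25.667)
4784*G = 4784*(77/3) = 368368/3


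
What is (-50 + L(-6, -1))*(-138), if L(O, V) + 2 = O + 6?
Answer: 7176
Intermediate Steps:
L(O, V) = 4 + O (L(O, V) = -2 + (O + 6) = -2 + (6 + O) = 4 + O)
(-50 + L(-6, -1))*(-138) = (-50 + (4 - 6))*(-138) = (-50 - 2)*(-138) = -52*(-138) = 7176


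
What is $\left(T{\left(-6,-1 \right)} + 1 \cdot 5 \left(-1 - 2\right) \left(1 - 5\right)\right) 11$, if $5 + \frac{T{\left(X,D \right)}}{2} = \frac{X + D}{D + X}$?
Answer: $572$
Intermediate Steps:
$T{\left(X,D \right)} = -8$ ($T{\left(X,D \right)} = -10 + 2 \frac{X + D}{D + X} = -10 + 2 \frac{D + X}{D + X} = -10 + 2 \cdot 1 = -10 + 2 = -8$)
$\left(T{\left(-6,-1 \right)} + 1 \cdot 5 \left(-1 - 2\right) \left(1 - 5\right)\right) 11 = \left(-8 + 1 \cdot 5 \left(-1 - 2\right) \left(1 - 5\right)\right) 11 = \left(-8 + 5 \left(\left(-3\right) \left(-4\right)\right)\right) 11 = \left(-8 + 5 \cdot 12\right) 11 = \left(-8 + 60\right) 11 = 52 \cdot 11 = 572$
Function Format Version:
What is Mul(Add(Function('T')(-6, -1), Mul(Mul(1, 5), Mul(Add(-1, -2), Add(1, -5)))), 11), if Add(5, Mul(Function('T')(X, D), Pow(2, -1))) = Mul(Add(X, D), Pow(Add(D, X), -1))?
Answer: 572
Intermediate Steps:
Function('T')(X, D) = -8 (Function('T')(X, D) = Add(-10, Mul(2, Mul(Add(X, D), Pow(Add(D, X), -1)))) = Add(-10, Mul(2, Mul(Add(D, X), Pow(Add(D, X), -1)))) = Add(-10, Mul(2, 1)) = Add(-10, 2) = -8)
Mul(Add(Function('T')(-6, -1), Mul(Mul(1, 5), Mul(Add(-1, -2), Add(1, -5)))), 11) = Mul(Add(-8, Mul(Mul(1, 5), Mul(Add(-1, -2), Add(1, -5)))), 11) = Mul(Add(-8, Mul(5, Mul(-3, -4))), 11) = Mul(Add(-8, Mul(5, 12)), 11) = Mul(Add(-8, 60), 11) = Mul(52, 11) = 572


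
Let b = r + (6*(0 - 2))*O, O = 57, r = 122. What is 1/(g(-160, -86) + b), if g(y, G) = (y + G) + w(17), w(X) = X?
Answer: -1/791 ≈ -0.0012642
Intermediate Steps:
g(y, G) = 17 + G + y (g(y, G) = (y + G) + 17 = (G + y) + 17 = 17 + G + y)
b = -562 (b = 122 + (6*(0 - 2))*57 = 122 + (6*(-2))*57 = 122 - 12*57 = 122 - 684 = -562)
1/(g(-160, -86) + b) = 1/((17 - 86 - 160) - 562) = 1/(-229 - 562) = 1/(-791) = -1/791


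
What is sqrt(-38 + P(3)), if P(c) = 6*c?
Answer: 2*I*sqrt(5) ≈ 4.4721*I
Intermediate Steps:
sqrt(-38 + P(3)) = sqrt(-38 + 6*3) = sqrt(-38 + 18) = sqrt(-20) = 2*I*sqrt(5)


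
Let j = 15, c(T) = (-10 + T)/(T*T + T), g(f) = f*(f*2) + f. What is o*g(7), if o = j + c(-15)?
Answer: 3125/2 ≈ 1562.5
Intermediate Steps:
g(f) = f + 2*f² (g(f) = f*(2*f) + f = 2*f² + f = f + 2*f²)
c(T) = (-10 + T)/(T + T²) (c(T) = (-10 + T)/(T² + T) = (-10 + T)/(T + T²))
o = 625/42 (o = 15 + (-10 - 15)/((-15)*(1 - 15)) = 15 - 1/15*(-25)/(-14) = 15 - 1/15*(-1/14)*(-25) = 15 - 5/42 = 625/42 ≈ 14.881)
o*g(7) = 625*(7*(1 + 2*7))/42 = 625*(7*(1 + 14))/42 = 625*(7*15)/42 = (625/42)*105 = 3125/2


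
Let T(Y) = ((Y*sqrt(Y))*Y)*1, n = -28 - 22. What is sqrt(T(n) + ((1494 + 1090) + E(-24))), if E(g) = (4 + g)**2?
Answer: 2*sqrt(746 + 3125*I*sqrt(2)) ≈ 102.25 + 86.44*I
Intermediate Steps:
n = -50
T(Y) = Y**(5/2) (T(Y) = (Y**(3/2)*Y)*1 = Y**(5/2)*1 = Y**(5/2))
sqrt(T(n) + ((1494 + 1090) + E(-24))) = sqrt((-50)**(5/2) + ((1494 + 1090) + (4 - 24)**2)) = sqrt(12500*I*sqrt(2) + (2584 + (-20)**2)) = sqrt(12500*I*sqrt(2) + (2584 + 400)) = sqrt(12500*I*sqrt(2) + 2984) = sqrt(2984 + 12500*I*sqrt(2))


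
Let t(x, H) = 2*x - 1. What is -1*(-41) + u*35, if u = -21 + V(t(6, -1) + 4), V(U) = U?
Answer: -169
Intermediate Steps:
t(x, H) = -1 + 2*x
u = -6 (u = -21 + ((-1 + 2*6) + 4) = -21 + ((-1 + 12) + 4) = -21 + (11 + 4) = -21 + 15 = -6)
-1*(-41) + u*35 = -1*(-41) - 6*35 = 41 - 210 = -169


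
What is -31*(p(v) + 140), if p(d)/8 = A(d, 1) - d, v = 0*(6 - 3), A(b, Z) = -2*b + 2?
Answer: -4836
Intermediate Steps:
A(b, Z) = 2 - 2*b
v = 0 (v = 0*3 = 0)
p(d) = 16 - 24*d (p(d) = 8*((2 - 2*d) - d) = 8*(2 - 3*d) = 16 - 24*d)
-31*(p(v) + 140) = -31*((16 - 24*0) + 140) = -31*((16 + 0) + 140) = -31*(16 + 140) = -31*156 = -4836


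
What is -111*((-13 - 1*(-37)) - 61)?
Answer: 4107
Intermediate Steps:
-111*((-13 - 1*(-37)) - 61) = -111*((-13 + 37) - 61) = -111*(24 - 61) = -111*(-37) = 4107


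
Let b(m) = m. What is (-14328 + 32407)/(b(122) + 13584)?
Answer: 18079/13706 ≈ 1.3191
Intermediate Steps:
(-14328 + 32407)/(b(122) + 13584) = (-14328 + 32407)/(122 + 13584) = 18079/13706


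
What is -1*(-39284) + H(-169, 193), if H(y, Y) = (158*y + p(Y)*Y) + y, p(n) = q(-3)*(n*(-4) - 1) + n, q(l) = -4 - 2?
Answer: 944796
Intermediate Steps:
q(l) = -6
p(n) = 6 + 25*n (p(n) = -6*(n*(-4) - 1) + n = -6*(-4*n - 1) + n = -6*(-1 - 4*n) + n = (6 + 24*n) + n = 6 + 25*n)
H(y, Y) = 159*y + Y*(6 + 25*Y) (H(y, Y) = (158*y + (6 + 25*Y)*Y) + y = (158*y + Y*(6 + 25*Y)) + y = 159*y + Y*(6 + 25*Y))
-1*(-39284) + H(-169, 193) = -1*(-39284) + (159*(-169) + 193*(6 + 25*193)) = 39284 + (-26871 + 193*(6 + 4825)) = 39284 + (-26871 + 193*4831) = 39284 + (-26871 + 932383) = 39284 + 905512 = 944796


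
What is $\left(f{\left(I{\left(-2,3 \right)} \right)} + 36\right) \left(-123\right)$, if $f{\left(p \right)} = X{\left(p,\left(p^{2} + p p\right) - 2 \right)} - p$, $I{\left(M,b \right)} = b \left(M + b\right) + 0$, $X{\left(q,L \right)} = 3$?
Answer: $-4428$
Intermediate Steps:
$I{\left(M,b \right)} = b \left(M + b\right)$
$f{\left(p \right)} = 3 - p$
$\left(f{\left(I{\left(-2,3 \right)} \right)} + 36\right) \left(-123\right) = \left(\left(3 - 3 \left(-2 + 3\right)\right) + 36\right) \left(-123\right) = \left(\left(3 - 3 \cdot 1\right) + 36\right) \left(-123\right) = \left(\left(3 - 3\right) + 36\right) \left(-123\right) = \left(0 + 36\right) \left(-123\right) = 36 \left(-123\right) = -4428$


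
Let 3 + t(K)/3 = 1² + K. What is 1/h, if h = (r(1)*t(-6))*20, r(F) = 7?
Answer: -1/3360 ≈ -0.00029762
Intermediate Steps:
t(K) = -6 + 3*K (t(K) = -9 + 3*(1² + K) = -9 + 3*(1 + K) = -9 + (3 + 3*K) = -6 + 3*K)
h = -3360 (h = (7*(-6 + 3*(-6)))*20 = (7*(-6 - 18))*20 = (7*(-24))*20 = -168*20 = -3360)
1/h = 1/(-3360) = -1/3360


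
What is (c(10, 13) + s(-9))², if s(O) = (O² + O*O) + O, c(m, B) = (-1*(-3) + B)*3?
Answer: 40401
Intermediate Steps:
c(m, B) = 9 + 3*B (c(m, B) = (3 + B)*3 = 9 + 3*B)
s(O) = O + 2*O² (s(O) = (O² + O²) + O = 2*O² + O = O + 2*O²)
(c(10, 13) + s(-9))² = ((9 + 3*13) - 9*(1 + 2*(-9)))² = ((9 + 39) - 9*(1 - 18))² = (48 - 9*(-17))² = (48 + 153)² = 201² = 40401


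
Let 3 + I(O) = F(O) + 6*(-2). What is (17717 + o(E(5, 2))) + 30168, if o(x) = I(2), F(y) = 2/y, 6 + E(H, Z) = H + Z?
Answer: 47871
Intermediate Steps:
E(H, Z) = -6 + H + Z (E(H, Z) = -6 + (H + Z) = -6 + H + Z)
I(O) = -15 + 2/O (I(O) = -3 + (2/O + 6*(-2)) = -3 + (2/O - 12) = -3 + (-12 + 2/O) = -15 + 2/O)
o(x) = -14 (o(x) = -15 + 2/2 = -15 + 2*(1/2) = -15 + 1 = -14)
(17717 + o(E(5, 2))) + 30168 = (17717 - 14) + 30168 = 17703 + 30168 = 47871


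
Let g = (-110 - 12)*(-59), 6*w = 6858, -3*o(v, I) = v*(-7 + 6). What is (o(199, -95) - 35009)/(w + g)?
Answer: -104828/25023 ≈ -4.1893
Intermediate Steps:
o(v, I) = v/3 (o(v, I) = -v*(-7 + 6)/3 = -v*(-1)/3 = -(-1)*v/3 = v/3)
w = 1143 (w = (⅙)*6858 = 1143)
g = 7198 (g = -122*(-59) = 7198)
(o(199, -95) - 35009)/(w + g) = ((⅓)*199 - 35009)/(1143 + 7198) = (199/3 - 35009)/8341 = -104828/3*1/8341 = -104828/25023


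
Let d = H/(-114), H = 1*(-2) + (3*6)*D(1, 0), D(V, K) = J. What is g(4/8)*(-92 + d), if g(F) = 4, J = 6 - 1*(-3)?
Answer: -21296/57 ≈ -373.61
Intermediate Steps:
J = 9 (J = 6 + 3 = 9)
D(V, K) = 9
H = 160 (H = 1*(-2) + (3*6)*9 = -2 + 18*9 = -2 + 162 = 160)
d = -80/57 (d = 160/(-114) = 160*(-1/114) = -80/57 ≈ -1.4035)
g(4/8)*(-92 + d) = 4*(-92 - 80/57) = 4*(-5324/57) = -21296/57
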